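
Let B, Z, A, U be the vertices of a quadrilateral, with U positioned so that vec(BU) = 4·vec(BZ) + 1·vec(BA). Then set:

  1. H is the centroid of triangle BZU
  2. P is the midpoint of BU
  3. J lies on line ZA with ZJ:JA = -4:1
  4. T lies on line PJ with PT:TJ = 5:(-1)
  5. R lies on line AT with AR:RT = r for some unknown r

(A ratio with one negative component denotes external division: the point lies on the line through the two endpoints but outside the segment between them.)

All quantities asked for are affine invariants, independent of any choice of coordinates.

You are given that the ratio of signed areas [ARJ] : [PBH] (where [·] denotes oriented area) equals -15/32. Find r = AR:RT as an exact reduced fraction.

r = 5/3

Assign B = (0, 0), Z = (1, 0), A = (0, 1), U = (4, 1) — the answer is frame-independent, so this choice is without loss of generality.
1. H is the centroid of triangle BZU ⇒ H = (5/3, 1/3)
2. P is the midpoint of BU ⇒ P = (2, 1/2)
3. J lies on line ZA with ZJ:JA = -4:1 ⇒ J = (-1/3, 4/3)
4. T lies on line PJ with PT:TJ = 5:(-1) ⇒ T = (-11/12, 37/24)
5. With AR:RT = r, write λ = r/(r+1) so R = A + λ·(T−A); R is affine-linear in λ
Every point depending on R is an affine combination of R and λ-independent points, so each such coordinate is linear in λ; the λ² term in each signed area is a multiple of (T−A)×(T−A) = 0, so 2·[ARJ] and 2·[PBH] are each linear in λ. Evaluating at λ=0 and λ=1:
  2·[ARJ] = -1/8·λ,   2·[PBH] = 1/6
So [ARJ]:[PBH] = (-1/8·λ) / (1/6). Setting this equal to -15/32:
  -1/8·λ = -15/32·(1/6)  ⇒  λ = 5/8
Then r = λ/(1−λ) = (5/8)/(3/8) = 5/3. Check: with r = 5/3, R = (-55/96, 257/192) and [ARJ]:[PBH] = -15/32 as required.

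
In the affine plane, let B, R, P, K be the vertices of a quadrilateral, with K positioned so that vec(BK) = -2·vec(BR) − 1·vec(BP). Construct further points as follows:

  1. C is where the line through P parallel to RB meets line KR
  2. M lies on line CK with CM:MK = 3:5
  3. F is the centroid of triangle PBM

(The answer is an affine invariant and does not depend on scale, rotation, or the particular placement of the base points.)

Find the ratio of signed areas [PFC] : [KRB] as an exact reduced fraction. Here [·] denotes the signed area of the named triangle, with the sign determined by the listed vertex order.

[PFC]:[KRB] = 7/3

Choose coordinates B = (0, 0), R = (1, 0), P = (0, 1), K = (-2, -1).
1. C is where the line through P parallel to RB meets line KR ⇒ C = (4, 1)
2. M lies on line CK with CM:MK = 3:5 ⇒ M = (7/4, 1/4)
3. F is the centroid of triangle PBM ⇒ F = (7/12, 5/12)
2·[PFC] = 7/3, 2·[KRB] = 1
[PFC]:[KRB] = 7/3:1 = 7/3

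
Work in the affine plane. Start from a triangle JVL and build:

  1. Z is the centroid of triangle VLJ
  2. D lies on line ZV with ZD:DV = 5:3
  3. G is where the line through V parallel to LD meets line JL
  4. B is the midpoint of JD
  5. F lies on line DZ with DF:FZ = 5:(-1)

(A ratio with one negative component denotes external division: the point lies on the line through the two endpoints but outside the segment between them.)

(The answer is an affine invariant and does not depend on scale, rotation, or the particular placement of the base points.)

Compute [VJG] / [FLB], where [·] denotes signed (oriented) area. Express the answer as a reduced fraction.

Choose coordinates J = (0, 0), V = (1, 0), L = (0, 1).
1. Z is the centroid of triangle VLJ ⇒ Z = (1/3, 1/3)
2. D lies on line ZV with ZD:DV = 5:3 ⇒ D = (3/4, 1/8)
3. G is where the line through V parallel to LD meets line JL ⇒ G = (0, 7/6)
4. B is the midpoint of JD ⇒ B = (3/8, 1/16)
5. F lies on line DZ with DF:FZ = 5:(-1) ⇒ F = (11/48, 37/96)
2·[VJG] = -7/6, 2·[FLB] = -1/64
[VJG]:[FLB] = -7/6:-1/64 = 224/3

[VJG]:[FLB] = 224/3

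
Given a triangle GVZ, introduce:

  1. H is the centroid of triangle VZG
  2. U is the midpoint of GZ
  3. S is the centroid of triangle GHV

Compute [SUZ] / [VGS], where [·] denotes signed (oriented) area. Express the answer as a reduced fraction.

Choose coordinates G = (0, 0), V = (1, 0), Z = (0, 1).
1. H is the centroid of triangle VZG ⇒ H = (1/3, 1/3)
2. U is the midpoint of GZ ⇒ U = (0, 1/2)
3. S is the centroid of triangle GHV ⇒ S = (4/9, 1/9)
2·[SUZ] = -2/9, 2·[VGS] = -1/9
[SUZ]:[VGS] = -2/9:-1/9 = 2

[SUZ]:[VGS] = 2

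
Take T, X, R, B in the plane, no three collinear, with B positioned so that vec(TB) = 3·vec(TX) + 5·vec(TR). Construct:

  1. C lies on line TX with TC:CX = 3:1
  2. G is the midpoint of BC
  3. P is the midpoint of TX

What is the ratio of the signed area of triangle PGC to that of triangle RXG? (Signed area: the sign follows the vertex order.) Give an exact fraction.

Choose coordinates T = (0, 0), X = (1, 0), R = (0, 1), B = (3, 5).
1. C lies on line TX with TC:CX = 3:1 ⇒ C = (3/4, 0)
2. G is the midpoint of BC ⇒ G = (15/8, 5/2)
3. P is the midpoint of TX ⇒ P = (1/2, 0)
2·[PGC] = -5/8, 2·[RXG] = 27/8
[PGC]:[RXG] = -5/8:27/8 = -5/27

[PGC]:[RXG] = -5/27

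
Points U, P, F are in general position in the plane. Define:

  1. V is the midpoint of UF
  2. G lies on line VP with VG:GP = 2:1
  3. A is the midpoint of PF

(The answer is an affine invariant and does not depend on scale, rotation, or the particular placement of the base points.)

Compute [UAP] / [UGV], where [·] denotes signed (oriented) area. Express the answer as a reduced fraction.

[UAP]:[UGV] = -3/2

Choose coordinates U = (0, 0), P = (1, 0), F = (0, 1).
1. V is the midpoint of UF ⇒ V = (0, 1/2)
2. G lies on line VP with VG:GP = 2:1 ⇒ G = (2/3, 1/6)
3. A is the midpoint of PF ⇒ A = (1/2, 1/2)
2·[UAP] = -1/2, 2·[UGV] = 1/3
[UAP]:[UGV] = -1/2:1/3 = -3/2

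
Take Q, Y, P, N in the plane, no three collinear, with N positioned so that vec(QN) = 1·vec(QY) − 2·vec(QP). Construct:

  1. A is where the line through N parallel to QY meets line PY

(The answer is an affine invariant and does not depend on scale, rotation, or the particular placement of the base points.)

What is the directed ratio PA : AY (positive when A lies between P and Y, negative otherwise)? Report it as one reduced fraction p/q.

Choose coordinates Q = (0, 0), Y = (1, 0), P = (0, 1), N = (1, -2).
1. A is where the line through N parallel to QY meets line PY ⇒ A = (3, -2)
A = P + t·(Y−P) with t = 3, so PA:AY = t:(1−t) = 3:-2

PA:AY = -3/2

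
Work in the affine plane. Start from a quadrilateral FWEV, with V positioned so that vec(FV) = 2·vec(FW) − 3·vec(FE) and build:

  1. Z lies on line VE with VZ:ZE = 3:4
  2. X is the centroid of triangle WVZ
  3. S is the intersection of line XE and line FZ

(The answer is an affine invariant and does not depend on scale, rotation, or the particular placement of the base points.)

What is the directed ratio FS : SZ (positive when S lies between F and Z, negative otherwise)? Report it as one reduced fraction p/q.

FS:SZ = -29/8

Assign F = (0, 0), W = (1, 0), E = (0, 1), V = (2, -3) — the answer is frame-independent, so this choice is without loss of generality.
1. Z lies on line VE with VZ:ZE = 3:4 ⇒ Z = (8/7, -9/7)
2. X is the centroid of triangle WVZ ⇒ X = (29/21, -10/7)
3. S is the intersection of line XE and line FZ ⇒ S = (232/147, -87/49)
S = F + t·(Z−F) with t = 29/21, so FS:SZ = t:(1−t) = 29/21:-8/21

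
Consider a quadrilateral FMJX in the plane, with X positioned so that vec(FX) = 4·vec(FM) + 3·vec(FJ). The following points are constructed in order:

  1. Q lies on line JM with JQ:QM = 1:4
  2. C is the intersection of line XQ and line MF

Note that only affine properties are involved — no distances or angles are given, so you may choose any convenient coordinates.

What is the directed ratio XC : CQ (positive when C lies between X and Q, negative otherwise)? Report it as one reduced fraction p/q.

XC:CQ = -15/4

Assign F = (0, 0), M = (1, 0), J = (0, 1), X = (4, 3) — the answer is frame-independent, so this choice is without loss of generality.
1. Q lies on line JM with JQ:QM = 1:4 ⇒ Q = (1/5, 4/5)
2. C is the intersection of line XQ and line MF ⇒ C = (-13/11, 0)
C = X + t·(Q−X) with t = 15/11, so XC:CQ = t:(1−t) = 15/11:-4/11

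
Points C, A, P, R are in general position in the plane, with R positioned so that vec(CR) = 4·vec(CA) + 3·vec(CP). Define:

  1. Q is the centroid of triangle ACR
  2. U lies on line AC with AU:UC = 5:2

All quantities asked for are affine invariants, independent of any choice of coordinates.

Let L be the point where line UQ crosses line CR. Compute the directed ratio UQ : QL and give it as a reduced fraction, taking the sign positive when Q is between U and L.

UQ:QL = -1/7

Set C = (0, 0), A = (1, 0), P = (0, 1), R = (4, 3); any affine frame gives the same invariant.
1. Q is the centroid of triangle ACR ⇒ Q = (5/3, 1)
2. U lies on line AC with AU:UC = 5:2 ⇒ U = (2/7, 0)
line UQ meets CR at L = (-8, -6)
Q = U + t·(L−U) with t = -1/6, so UQ:QL = -1/6:7/6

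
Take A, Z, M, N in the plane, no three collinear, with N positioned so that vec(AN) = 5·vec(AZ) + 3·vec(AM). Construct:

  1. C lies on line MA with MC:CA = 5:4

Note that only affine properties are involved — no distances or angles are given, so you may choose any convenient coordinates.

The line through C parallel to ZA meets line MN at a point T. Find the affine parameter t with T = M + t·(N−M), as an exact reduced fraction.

Choose coordinates A = (0, 0), Z = (1, 0), M = (0, 1), N = (5, 3).
1. C lies on line MA with MC:CA = 5:4 ⇒ C = (0, 4/9)
through C parallel to ZA: direction (-1, 0); meets MN at T = (-25/18, 4/9)
T = M + t·(N−M) with t = -5/18

t = -5/18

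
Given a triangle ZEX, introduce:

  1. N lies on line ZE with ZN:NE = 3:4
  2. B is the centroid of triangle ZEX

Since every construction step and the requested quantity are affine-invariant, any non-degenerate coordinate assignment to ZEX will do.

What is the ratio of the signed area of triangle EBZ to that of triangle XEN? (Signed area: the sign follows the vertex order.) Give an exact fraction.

Work in coordinates with Z = (0, 0), E = (1, 0), X = (0, 1).
1. N lies on line ZE with ZN:NE = 3:4 ⇒ N = (3/7, 0)
2. B is the centroid of triangle ZEX ⇒ B = (1/3, 1/3)
2·[EBZ] = 1/3, 2·[XEN] = -4/7
[EBZ]:[XEN] = 1/3:-4/7 = -7/12

[EBZ]:[XEN] = -7/12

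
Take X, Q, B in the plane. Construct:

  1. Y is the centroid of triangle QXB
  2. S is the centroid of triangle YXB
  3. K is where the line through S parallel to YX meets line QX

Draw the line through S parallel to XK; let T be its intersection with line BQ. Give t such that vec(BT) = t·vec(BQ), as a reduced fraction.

Assign X = (0, 0), Q = (1, 0), B = (0, 1) — the answer is frame-independent, so this choice is without loss of generality.
1. Y is the centroid of triangle QXB ⇒ Y = (1/3, 1/3)
2. S is the centroid of triangle YXB ⇒ S = (1/9, 4/9)
3. K is where the line through S parallel to YX meets line QX ⇒ K = (-1/3, 0)
through S parallel to XK: direction (-1/3, 0); meets BQ at T = (5/9, 4/9)
T = B + t·(Q−B) with t = 5/9

t = 5/9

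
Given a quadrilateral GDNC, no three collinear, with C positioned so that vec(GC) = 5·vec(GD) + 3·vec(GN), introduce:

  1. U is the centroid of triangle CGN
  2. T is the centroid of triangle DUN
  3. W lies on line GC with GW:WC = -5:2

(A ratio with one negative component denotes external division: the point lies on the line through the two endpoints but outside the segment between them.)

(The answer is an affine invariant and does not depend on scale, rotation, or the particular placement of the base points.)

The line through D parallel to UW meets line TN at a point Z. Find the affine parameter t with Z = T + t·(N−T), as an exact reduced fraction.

Set G = (0, 0), D = (1, 0), N = (0, 1), C = (5, 3); any affine frame gives the same invariant.
1. U is the centroid of triangle CGN ⇒ U = (5/3, 4/3)
2. T is the centroid of triangle DUN ⇒ T = (8/9, 7/9)
3. W lies on line GC with GW:WC = -5:2 ⇒ W = (25/3, 5)
through D parallel to UW: direction (20/3, 11/3); meets TN at Z = (31/16, 33/64)
Z = T + t·(N−T) with t = -151/128

t = -151/128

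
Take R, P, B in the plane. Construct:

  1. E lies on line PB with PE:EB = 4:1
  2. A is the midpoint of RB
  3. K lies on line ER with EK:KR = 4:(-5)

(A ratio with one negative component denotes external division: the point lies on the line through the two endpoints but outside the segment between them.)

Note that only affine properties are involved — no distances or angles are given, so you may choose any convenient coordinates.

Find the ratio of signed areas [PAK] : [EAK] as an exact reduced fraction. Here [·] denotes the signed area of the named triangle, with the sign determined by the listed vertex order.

[PAK]:[EAK] = 10

Assign R = (0, 0), P = (1, 0), B = (0, 1) — the answer is frame-independent, so this choice is without loss of generality.
1. E lies on line PB with PE:EB = 4:1 ⇒ E = (1/5, 4/5)
2. A is the midpoint of RB ⇒ A = (0, 1/2)
3. K lies on line ER with EK:KR = 4:(-5) ⇒ K = (1, 4)
2·[PAK] = -4, 2·[EAK] = -2/5
[PAK]:[EAK] = -4:-2/5 = 10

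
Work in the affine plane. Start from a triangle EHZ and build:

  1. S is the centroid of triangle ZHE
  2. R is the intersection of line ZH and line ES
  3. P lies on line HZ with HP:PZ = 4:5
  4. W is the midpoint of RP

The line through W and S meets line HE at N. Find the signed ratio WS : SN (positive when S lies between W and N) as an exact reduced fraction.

Work in coordinates with E = (0, 0), H = (1, 0), Z = (0, 1).
1. S is the centroid of triangle ZHE ⇒ S = (1/3, 1/3)
2. R is the intersection of line ZH and line ES ⇒ R = (1/2, 1/2)
3. P lies on line HZ with HP:PZ = 4:5 ⇒ P = (5/9, 4/9)
4. W is the midpoint of RP ⇒ W = (19/36, 17/36)
line WS meets HE at N = (-2/15, 0)
S = W + t·(N−W) with t = 5/17, so WS:SN = 5/17:12/17

WS:SN = 5/12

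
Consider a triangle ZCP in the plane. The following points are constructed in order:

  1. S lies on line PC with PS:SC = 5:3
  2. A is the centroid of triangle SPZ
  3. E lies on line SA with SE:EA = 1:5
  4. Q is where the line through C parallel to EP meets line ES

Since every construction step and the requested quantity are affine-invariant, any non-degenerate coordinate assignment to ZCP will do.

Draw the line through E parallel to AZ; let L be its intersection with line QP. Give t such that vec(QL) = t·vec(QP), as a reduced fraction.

Assign Z = (0, 0), C = (1, 0), P = (0, 1) — the answer is frame-independent, so this choice is without loss of generality.
1. S lies on line PC with PS:SC = 5:3 ⇒ S = (5/8, 3/8)
2. A is the centroid of triangle SPZ ⇒ A = (5/24, 11/24)
3. E lies on line SA with SE:EA = 1:5 ⇒ E = (5/9, 7/18)
4. Q is where the line through C parallel to EP meets line ES ⇒ Q = (2/3, 11/30)
through E parallel to AZ: direction (-5/24, -11/24); meets QP at L = (110/189, 169/378)
L = Q + t·(P−Q) with t = 8/63

t = 8/63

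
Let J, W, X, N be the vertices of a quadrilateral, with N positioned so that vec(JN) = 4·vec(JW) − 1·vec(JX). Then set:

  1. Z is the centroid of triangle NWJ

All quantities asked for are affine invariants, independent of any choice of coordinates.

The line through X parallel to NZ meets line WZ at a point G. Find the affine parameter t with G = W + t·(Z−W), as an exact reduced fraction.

Set J = (0, 0), W = (1, 0), X = (0, 1), N = (4, -1); any affine frame gives the same invariant.
1. Z is the centroid of triangle NWJ ⇒ Z = (5/3, -1/3)
through X parallel to NZ: direction (-7/3, 2/3); meets WZ at G = (-7/3, 5/3)
G = W + t·(Z−W) with t = -5

t = -5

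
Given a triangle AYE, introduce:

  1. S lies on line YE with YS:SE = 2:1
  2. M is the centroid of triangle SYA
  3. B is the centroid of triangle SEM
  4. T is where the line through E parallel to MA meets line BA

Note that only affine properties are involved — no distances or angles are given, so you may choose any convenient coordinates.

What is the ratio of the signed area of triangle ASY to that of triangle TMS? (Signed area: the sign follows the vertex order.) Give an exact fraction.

Set A = (0, 0), Y = (1, 0), E = (0, 1); any affine frame gives the same invariant.
1. S lies on line YE with YS:SE = 2:1 ⇒ S = (1/3, 2/3)
2. M is the centroid of triangle SYA ⇒ M = (4/9, 2/9)
3. B is the centroid of triangle SEM ⇒ B = (7/27, 17/27)
4. T is where the line through E parallel to MA meets line BA ⇒ T = (14/27, 34/27)
2·[ASY] = -2/3, 2·[TMS] = -4/27
[ASY]:[TMS] = -2/3:-4/27 = 9/2

[ASY]:[TMS] = 9/2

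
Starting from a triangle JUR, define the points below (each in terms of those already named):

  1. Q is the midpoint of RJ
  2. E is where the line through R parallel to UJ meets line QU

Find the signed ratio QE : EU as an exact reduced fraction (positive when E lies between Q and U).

Work in coordinates with J = (0, 0), U = (1, 0), R = (0, 1).
1. Q is the midpoint of RJ ⇒ Q = (0, 1/2)
2. E is where the line through R parallel to UJ meets line QU ⇒ E = (-1, 1)
E = Q + t·(U−Q) with t = -1, so QE:EU = t:(1−t) = -1:2

QE:EU = -1/2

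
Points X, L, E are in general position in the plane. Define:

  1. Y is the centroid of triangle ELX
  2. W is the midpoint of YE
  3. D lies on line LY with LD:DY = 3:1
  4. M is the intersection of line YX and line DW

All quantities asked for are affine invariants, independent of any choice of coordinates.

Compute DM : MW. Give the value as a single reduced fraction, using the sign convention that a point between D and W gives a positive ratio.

DM:MW = 1/2

Assign X = (0, 0), L = (1, 0), E = (0, 1) — the answer is frame-independent, so this choice is without loss of generality.
1. Y is the centroid of triangle ELX ⇒ Y = (1/3, 1/3)
2. W is the midpoint of YE ⇒ W = (1/6, 2/3)
3. D lies on line LY with LD:DY = 3:1 ⇒ D = (1/2, 1/4)
4. M is the intersection of line YX and line DW ⇒ M = (7/18, 7/18)
M = D + t·(W−D) with t = 1/3, so DM:MW = t:(1−t) = 1/3:2/3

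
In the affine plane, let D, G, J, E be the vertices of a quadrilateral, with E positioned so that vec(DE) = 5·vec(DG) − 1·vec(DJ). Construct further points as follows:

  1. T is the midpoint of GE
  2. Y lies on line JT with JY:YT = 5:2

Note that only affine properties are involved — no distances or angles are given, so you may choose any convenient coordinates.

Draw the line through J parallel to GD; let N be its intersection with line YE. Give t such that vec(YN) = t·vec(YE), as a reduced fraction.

Work in coordinates with D = (0, 0), G = (1, 0), J = (0, 1), E = (5, -1).
1. T is the midpoint of GE ⇒ T = (3, -1/2)
2. Y lies on line JT with JY:YT = 5:2 ⇒ Y = (15/7, -1/14)
through J parallel to GD: direction (-1, 0); meets YE at N = (-15/13, 1)
N = Y + t·(E−Y) with t = -15/13

t = -15/13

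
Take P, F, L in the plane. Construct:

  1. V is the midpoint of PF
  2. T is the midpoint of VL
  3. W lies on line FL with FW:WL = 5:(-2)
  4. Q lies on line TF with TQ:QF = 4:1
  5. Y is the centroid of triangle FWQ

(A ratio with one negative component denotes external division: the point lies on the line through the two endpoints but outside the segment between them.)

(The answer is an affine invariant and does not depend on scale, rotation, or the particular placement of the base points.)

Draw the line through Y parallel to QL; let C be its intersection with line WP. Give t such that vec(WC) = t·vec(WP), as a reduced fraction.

t = -1/21

Set P = (0, 0), F = (1, 0), L = (0, 1); any affine frame gives the same invariant.
1. V is the midpoint of PF ⇒ V = (1/2, 0)
2. T is the midpoint of VL ⇒ T = (1/4, 1/2)
3. W lies on line FL with FW:WL = 5:(-2) ⇒ W = (-2/3, 5/3)
4. Q lies on line TF with TQ:QF = 4:1 ⇒ Q = (17/20, 1/10)
5. Y is the centroid of triangle FWQ ⇒ Y = (71/180, 53/90)
through Y parallel to QL: direction (-17/20, 9/10); meets WP at C = (-44/63, 110/63)
C = W + t·(P−W) with t = -1/21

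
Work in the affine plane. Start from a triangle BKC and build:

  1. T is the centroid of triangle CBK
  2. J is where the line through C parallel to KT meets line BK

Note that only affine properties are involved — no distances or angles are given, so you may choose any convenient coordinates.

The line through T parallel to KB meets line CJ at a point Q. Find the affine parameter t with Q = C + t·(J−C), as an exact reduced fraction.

t = 2/3

Assign B = (0, 0), K = (1, 0), C = (0, 1) — the answer is frame-independent, so this choice is without loss of generality.
1. T is the centroid of triangle CBK ⇒ T = (1/3, 1/3)
2. J is where the line through C parallel to KT meets line BK ⇒ J = (2, 0)
through T parallel to KB: direction (-1, 0); meets CJ at Q = (4/3, 1/3)
Q = C + t·(J−C) with t = 2/3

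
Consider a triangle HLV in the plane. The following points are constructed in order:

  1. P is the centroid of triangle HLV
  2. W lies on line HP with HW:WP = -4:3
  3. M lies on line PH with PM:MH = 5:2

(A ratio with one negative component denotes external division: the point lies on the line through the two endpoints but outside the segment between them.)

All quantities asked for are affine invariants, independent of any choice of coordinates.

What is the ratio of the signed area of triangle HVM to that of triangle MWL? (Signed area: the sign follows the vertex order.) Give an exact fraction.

Set H = (0, 0), L = (1, 0), V = (0, 1); any affine frame gives the same invariant.
1. P is the centroid of triangle HLV ⇒ P = (1/3, 1/3)
2. W lies on line HP with HW:WP = -4:3 ⇒ W = (4/3, 4/3)
3. M lies on line PH with PM:MH = 5:2 ⇒ M = (2/21, 2/21)
2·[HVM] = -2/21, 2·[MWL] = -26/21
[HVM]:[MWL] = -2/21:-26/21 = 1/13

[HVM]:[MWL] = 1/13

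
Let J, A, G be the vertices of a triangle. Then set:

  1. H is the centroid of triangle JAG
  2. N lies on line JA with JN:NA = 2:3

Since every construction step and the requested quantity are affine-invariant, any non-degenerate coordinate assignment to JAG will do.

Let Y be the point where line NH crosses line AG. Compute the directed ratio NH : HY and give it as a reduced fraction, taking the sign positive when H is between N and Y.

NH:HY = 4/5

Choose coordinates J = (0, 0), A = (1, 0), G = (0, 1).
1. H is the centroid of triangle JAG ⇒ H = (1/3, 1/3)
2. N lies on line JA with JN:NA = 2:3 ⇒ N = (2/5, 0)
line NH meets AG at Y = (1/4, 3/4)
H = N + t·(Y−N) with t = 4/9, so NH:HY = 4/9:5/9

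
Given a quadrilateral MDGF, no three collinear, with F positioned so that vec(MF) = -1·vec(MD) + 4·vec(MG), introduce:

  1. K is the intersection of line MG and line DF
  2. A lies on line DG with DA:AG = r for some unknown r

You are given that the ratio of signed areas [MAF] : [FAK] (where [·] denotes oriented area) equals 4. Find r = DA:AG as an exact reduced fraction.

r = 4/3

Work in coordinates with M = (0, 0), D = (1, 0), G = (0, 1), F = (-1, 4).
1. K is the intersection of line MG and line DF ⇒ K = (0, 2)
2. With DA:AG = r, write λ = r/(r+1) so A = D + λ·(G−D); A is affine-linear in λ
Every point depending on A is an affine combination of A and λ-independent points, so each such coordinate is linear in λ; the λ² term in each signed area is a multiple of (G−D)×(G−D) = 0, so 2·[MAF] and 2·[FAK] are each linear in λ. Evaluating at λ=0 and λ=1:
  2·[MAF] = -3·λ + 4,   2·[FAK] = λ
So [MAF]:[FAK] = (-3·λ + 4) / (λ). Setting this equal to 4:
  -3·λ + 4 = 4·(λ)  ⇒  λ = 4/7
Then r = λ/(1−λ) = (4/7)/(3/7) = 4/3. Check: with r = 4/3, A = (3/7, 4/7) and [MAF]:[FAK] = 4 as required.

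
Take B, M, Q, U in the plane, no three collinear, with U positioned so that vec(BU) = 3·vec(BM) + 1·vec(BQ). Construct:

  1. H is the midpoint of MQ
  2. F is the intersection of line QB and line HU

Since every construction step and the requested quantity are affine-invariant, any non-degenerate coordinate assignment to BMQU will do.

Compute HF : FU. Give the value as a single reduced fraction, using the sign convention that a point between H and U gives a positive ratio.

HF:FU = -1/6

Set B = (0, 0), M = (1, 0), Q = (0, 1), U = (3, 1); any affine frame gives the same invariant.
1. H is the midpoint of MQ ⇒ H = (1/2, 1/2)
2. F is the intersection of line QB and line HU ⇒ F = (0, 2/5)
F = H + t·(U−H) with t = -1/5, so HF:FU = t:(1−t) = -1/5:6/5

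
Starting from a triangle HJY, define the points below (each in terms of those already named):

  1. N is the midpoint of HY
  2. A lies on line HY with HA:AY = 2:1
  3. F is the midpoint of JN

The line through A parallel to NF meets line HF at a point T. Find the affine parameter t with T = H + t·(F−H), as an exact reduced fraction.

t = 4/3

Set H = (0, 0), J = (1, 0), Y = (0, 1); any affine frame gives the same invariant.
1. N is the midpoint of HY ⇒ N = (0, 1/2)
2. A lies on line HY with HA:AY = 2:1 ⇒ A = (0, 2/3)
3. F is the midpoint of JN ⇒ F = (1/2, 1/4)
through A parallel to NF: direction (1/2, -1/4); meets HF at T = (2/3, 1/3)
T = H + t·(F−H) with t = 4/3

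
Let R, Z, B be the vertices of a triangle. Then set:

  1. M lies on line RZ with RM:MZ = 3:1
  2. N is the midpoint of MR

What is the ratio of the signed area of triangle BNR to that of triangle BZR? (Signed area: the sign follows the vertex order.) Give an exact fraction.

Choose coordinates R = (0, 0), Z = (1, 0), B = (0, 1).
1. M lies on line RZ with RM:MZ = 3:1 ⇒ M = (3/4, 0)
2. N is the midpoint of MR ⇒ N = (3/8, 0)
2·[BNR] = -3/8, 2·[BZR] = -1
[BNR]:[BZR] = -3/8:-1 = 3/8

[BNR]:[BZR] = 3/8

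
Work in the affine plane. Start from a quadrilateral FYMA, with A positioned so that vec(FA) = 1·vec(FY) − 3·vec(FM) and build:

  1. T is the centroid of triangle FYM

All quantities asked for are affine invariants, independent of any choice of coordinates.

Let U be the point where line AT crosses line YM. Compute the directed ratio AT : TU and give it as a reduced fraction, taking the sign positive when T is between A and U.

AT:TU = 8

Set F = (0, 0), Y = (1, 0), M = (0, 1), A = (1, -3); any affine frame gives the same invariant.
1. T is the centroid of triangle FYM ⇒ T = (1/3, 1/3)
line AT meets YM at U = (1/4, 3/4)
T = A + t·(U−A) with t = 8/9, so AT:TU = 8/9:1/9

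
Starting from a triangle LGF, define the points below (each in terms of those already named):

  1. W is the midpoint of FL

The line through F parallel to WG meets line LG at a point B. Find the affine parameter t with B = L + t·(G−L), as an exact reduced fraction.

Work in coordinates with L = (0, 0), G = (1, 0), F = (0, 1).
1. W is the midpoint of FL ⇒ W = (0, 1/2)
through F parallel to WG: direction (1, -1/2); meets LG at B = (2, 0)
B = L + t·(G−L) with t = 2

t = 2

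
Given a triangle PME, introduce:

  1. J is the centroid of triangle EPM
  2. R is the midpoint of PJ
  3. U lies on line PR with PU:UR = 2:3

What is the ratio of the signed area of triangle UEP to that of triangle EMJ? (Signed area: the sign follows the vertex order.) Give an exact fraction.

Work in coordinates with P = (0, 0), M = (1, 0), E = (0, 1).
1. J is the centroid of triangle EPM ⇒ J = (1/3, 1/3)
2. R is the midpoint of PJ ⇒ R = (1/6, 1/6)
3. U lies on line PR with PU:UR = 2:3 ⇒ U = (1/15, 1/15)
2·[UEP] = 1/15, 2·[EMJ] = -1/3
[UEP]:[EMJ] = 1/15:-1/3 = -1/5

[UEP]:[EMJ] = -1/5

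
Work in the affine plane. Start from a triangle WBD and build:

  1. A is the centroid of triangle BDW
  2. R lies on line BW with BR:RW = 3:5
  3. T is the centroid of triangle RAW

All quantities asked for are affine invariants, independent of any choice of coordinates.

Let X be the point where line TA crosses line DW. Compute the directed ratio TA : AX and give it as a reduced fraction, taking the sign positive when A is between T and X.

Choose coordinates W = (0, 0), B = (1, 0), D = (0, 1).
1. A is the centroid of triangle BDW ⇒ A = (1/3, 1/3)
2. R lies on line BW with BR:RW = 3:5 ⇒ R = (5/8, 0)
3. T is the centroid of triangle RAW ⇒ T = (23/72, 1/9)
line TA meets DW at X = (0, -5)
A = T + t·(X−T) with t = -1/23, so TA:AX = -1/23:24/23

TA:AX = -1/24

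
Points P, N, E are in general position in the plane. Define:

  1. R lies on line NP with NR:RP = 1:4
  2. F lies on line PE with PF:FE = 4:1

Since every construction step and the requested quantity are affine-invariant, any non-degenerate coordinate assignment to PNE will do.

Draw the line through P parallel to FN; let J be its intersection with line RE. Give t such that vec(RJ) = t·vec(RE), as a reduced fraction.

Set P = (0, 0), N = (1, 0), E = (0, 1); any affine frame gives the same invariant.
1. R lies on line NP with NR:RP = 1:4 ⇒ R = (4/5, 0)
2. F lies on line PE with PF:FE = 4:1 ⇒ F = (0, 4/5)
through P parallel to FN: direction (1, -4/5); meets RE at J = (20/9, -16/9)
J = R + t·(E−R) with t = -16/9

t = -16/9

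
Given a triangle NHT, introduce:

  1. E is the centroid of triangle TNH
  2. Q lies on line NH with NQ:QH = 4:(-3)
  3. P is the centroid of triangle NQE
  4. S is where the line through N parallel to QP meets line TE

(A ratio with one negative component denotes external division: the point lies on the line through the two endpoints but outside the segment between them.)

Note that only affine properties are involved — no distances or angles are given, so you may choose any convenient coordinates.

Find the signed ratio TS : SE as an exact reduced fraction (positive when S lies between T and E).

TS:SE = -23/8

Choose coordinates N = (0, 0), H = (1, 0), T = (0, 1).
1. E is the centroid of triangle TNH ⇒ E = (1/3, 1/3)
2. Q lies on line NH with NQ:QH = 4:(-3) ⇒ Q = (4, 0)
3. P is the centroid of triangle NQE ⇒ P = (13/9, 1/9)
4. S is where the line through N parallel to QP meets line TE ⇒ S = (23/45, -1/45)
S = T + t·(E−T) with t = 23/15, so TS:SE = t:(1−t) = 23/15:-8/15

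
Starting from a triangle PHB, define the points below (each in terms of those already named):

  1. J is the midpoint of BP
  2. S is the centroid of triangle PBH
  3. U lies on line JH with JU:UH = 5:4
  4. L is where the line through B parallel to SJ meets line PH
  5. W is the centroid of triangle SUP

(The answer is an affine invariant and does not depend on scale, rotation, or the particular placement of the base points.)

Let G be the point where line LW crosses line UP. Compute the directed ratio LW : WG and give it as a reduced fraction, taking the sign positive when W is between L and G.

LW:WG = -13

Choose coordinates P = (0, 0), H = (1, 0), B = (0, 1).
1. J is the midpoint of BP ⇒ J = (0, 1/2)
2. S is the centroid of triangle PBH ⇒ S = (1/3, 1/3)
3. U lies on line JH with JU:UH = 5:4 ⇒ U = (5/9, 2/9)
4. L is where the line through B parallel to SJ meets line PH ⇒ L = (2, 0)
5. W is the centroid of triangle SUP ⇒ W = (8/27, 5/27)
line LW meets UP at G = (50/117, 20/117)
W = L + t·(G−L) with t = 13/12, so LW:WG = 13/12:-1/12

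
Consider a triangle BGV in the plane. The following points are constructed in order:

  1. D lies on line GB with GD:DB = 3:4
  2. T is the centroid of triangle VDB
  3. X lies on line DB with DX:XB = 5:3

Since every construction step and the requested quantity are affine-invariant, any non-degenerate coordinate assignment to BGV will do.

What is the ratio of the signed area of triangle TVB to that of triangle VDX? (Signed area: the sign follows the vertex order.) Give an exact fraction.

[TVB]:[VDX] = -8/15

Choose coordinates B = (0, 0), G = (1, 0), V = (0, 1).
1. D lies on line GB with GD:DB = 3:4 ⇒ D = (4/7, 0)
2. T is the centroid of triangle VDB ⇒ T = (4/21, 1/3)
3. X lies on line DB with DX:XB = 5:3 ⇒ X = (3/14, 0)
2·[TVB] = 4/21, 2·[VDX] = -5/14
[TVB]:[VDX] = 4/21:-5/14 = -8/15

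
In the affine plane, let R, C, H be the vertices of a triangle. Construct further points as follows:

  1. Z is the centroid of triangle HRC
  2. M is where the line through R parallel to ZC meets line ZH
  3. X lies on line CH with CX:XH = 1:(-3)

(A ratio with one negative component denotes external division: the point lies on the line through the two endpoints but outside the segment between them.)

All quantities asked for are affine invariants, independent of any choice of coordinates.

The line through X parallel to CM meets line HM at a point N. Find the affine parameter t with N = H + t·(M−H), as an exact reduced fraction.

Set R = (0, 0), C = (1, 0), H = (0, 1); any affine frame gives the same invariant.
1. Z is the centroid of triangle HRC ⇒ Z = (1/3, 1/3)
2. M is where the line through R parallel to ZC meets line ZH ⇒ M = (2/3, -1/3)
3. X lies on line CH with CX:XH = 1:(-3) ⇒ X = (3/2, -1/2)
through X parallel to CM: direction (-1/3, -1/3); meets HM at N = (1, -1)
N = H + t·(M−H) with t = 3/2

t = 3/2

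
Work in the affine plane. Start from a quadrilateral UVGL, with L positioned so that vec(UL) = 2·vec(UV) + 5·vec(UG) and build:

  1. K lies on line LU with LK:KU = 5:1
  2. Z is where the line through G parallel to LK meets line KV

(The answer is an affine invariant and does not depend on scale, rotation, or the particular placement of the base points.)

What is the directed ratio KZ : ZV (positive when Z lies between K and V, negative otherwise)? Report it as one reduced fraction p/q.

KZ:ZV = -2/7

Assign U = (0, 0), V = (1, 0), G = (0, 1), L = (2, 5) — the answer is frame-independent, so this choice is without loss of generality.
1. K lies on line LU with LK:KU = 5:1 ⇒ K = (1/3, 5/6)
2. Z is where the line through G parallel to LK meets line KV ⇒ Z = (1/15, 7/6)
Z = K + t·(V−K) with t = -2/5, so KZ:ZV = t:(1−t) = -2/5:7/5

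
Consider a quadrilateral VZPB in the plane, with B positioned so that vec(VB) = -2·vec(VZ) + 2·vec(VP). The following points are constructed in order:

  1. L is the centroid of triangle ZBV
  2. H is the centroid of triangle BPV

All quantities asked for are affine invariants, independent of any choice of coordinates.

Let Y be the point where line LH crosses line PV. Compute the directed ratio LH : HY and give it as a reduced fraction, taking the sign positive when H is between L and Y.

Choose coordinates V = (0, 0), Z = (1, 0), P = (0, 1), B = (-2, 2).
1. L is the centroid of triangle ZBV ⇒ L = (-1/3, 2/3)
2. H is the centroid of triangle BPV ⇒ H = (-2/3, 1)
line LH meets PV at Y = (0, 1/3)
H = L + t·(Y−L) with t = -1, so LH:HY = -1:2

LH:HY = -1/2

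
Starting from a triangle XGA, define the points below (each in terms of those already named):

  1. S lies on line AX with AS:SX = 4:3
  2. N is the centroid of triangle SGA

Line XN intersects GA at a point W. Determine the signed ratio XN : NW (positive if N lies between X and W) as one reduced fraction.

Work in coordinates with X = (0, 0), G = (1, 0), A = (0, 1).
1. S lies on line AX with AS:SX = 4:3 ⇒ S = (0, 3/7)
2. N is the centroid of triangle SGA ⇒ N = (1/3, 10/21)
line XN meets GA at W = (7/17, 10/17)
N = X + t·(W−X) with t = 17/21, so XN:NW = 17/21:4/21

XN:NW = 17/4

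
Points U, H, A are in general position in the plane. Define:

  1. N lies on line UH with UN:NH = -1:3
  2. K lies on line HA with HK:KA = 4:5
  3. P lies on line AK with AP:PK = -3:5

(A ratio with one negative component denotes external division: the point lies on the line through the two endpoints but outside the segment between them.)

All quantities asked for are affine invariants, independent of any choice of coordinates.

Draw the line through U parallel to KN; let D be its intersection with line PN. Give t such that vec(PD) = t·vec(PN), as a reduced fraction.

Work in coordinates with U = (0, 0), H = (1, 0), A = (0, 1).
1. N lies on line UH with UN:NH = -1:3 ⇒ N = (-1/2, 0)
2. K lies on line HA with HK:KA = 4:5 ⇒ K = (5/9, 4/9)
3. P lies on line AK with AP:PK = -3:5 ⇒ P = (-5/6, 11/6)
through U parallel to KN: direction (-19/18, -4/9); meets PN at D = (-209/450, -44/225)
D = P + t·(N−P) with t = 83/75

t = 83/75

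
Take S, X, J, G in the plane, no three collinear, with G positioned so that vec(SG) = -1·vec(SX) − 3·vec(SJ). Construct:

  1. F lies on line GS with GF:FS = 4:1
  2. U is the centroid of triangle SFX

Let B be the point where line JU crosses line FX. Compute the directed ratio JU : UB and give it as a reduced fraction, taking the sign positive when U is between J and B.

Choose coordinates S = (0, 0), X = (1, 0), J = (0, 1), G = (-1, -3).
1. F lies on line GS with GF:FS = 4:1 ⇒ F = (-1/5, -3/5)
2. U is the centroid of triangle SFX ⇒ U = (4/15, -1/5)
line JU meets FX at B = (3/10, -7/20)
U = J + t·(B−J) with t = 8/9, so JU:UB = 8/9:1/9

JU:UB = 8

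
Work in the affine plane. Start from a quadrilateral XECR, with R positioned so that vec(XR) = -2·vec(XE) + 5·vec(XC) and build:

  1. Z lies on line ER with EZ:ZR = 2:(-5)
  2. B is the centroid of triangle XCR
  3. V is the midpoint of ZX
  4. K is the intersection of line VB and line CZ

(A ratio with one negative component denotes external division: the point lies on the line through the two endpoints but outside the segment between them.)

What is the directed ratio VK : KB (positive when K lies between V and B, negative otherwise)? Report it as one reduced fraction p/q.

VK:KB = 27/2

Work in coordinates with X = (0, 0), E = (1, 0), C = (0, 1), R = (-2, 5).
1. Z lies on line ER with EZ:ZR = 2:(-5) ⇒ Z = (3, -10/3)
2. B is the centroid of triangle XCR ⇒ B = (-2/3, 2)
3. V is the midpoint of ZX ⇒ V = (3/2, -5/3)
4. K is the intersection of line VB and line CZ ⇒ K = (-15/29, 152/87)
K = V + t·(B−V) with t = 27/29, so VK:KB = t:(1−t) = 27/29:2/29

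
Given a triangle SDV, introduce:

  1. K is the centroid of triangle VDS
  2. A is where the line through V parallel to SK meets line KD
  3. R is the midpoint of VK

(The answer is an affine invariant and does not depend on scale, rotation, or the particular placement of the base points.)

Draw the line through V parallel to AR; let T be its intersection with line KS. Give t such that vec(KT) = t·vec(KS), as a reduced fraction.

t = -2

Assign S = (0, 0), D = (1, 0), V = (0, 1) — the answer is frame-independent, so this choice is without loss of generality.
1. K is the centroid of triangle VDS ⇒ K = (1/3, 1/3)
2. A is where the line through V parallel to SK meets line KD ⇒ A = (-1/3, 2/3)
3. R is the midpoint of VK ⇒ R = (1/6, 2/3)
through V parallel to AR: direction (1/2, 0); meets KS at T = (1, 1)
T = K + t·(S−K) with t = -2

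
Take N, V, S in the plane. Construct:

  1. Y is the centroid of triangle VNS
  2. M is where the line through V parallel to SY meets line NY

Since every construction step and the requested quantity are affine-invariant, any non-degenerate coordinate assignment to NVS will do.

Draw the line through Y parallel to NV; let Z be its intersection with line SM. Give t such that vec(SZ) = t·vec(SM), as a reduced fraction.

Choose coordinates N = (0, 0), V = (1, 0), S = (0, 1).
1. Y is the centroid of triangle VNS ⇒ Y = (1/3, 1/3)
2. M is where the line through V parallel to SY meets line NY ⇒ M = (2/3, 2/3)
through Y parallel to NV: direction (1, 0); meets SM at Z = (4/3, 1/3)
Z = S + t·(M−S) with t = 2

t = 2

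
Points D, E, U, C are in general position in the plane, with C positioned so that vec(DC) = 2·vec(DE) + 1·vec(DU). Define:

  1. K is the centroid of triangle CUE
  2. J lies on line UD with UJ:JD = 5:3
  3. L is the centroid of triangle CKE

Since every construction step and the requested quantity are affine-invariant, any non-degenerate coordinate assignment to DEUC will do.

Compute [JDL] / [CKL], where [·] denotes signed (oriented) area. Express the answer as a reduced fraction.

Set D = (0, 0), E = (1, 0), U = (0, 1), C = (2, 1); any affine frame gives the same invariant.
1. K is the centroid of triangle CUE ⇒ K = (1, 2/3)
2. J lies on line UD with UJ:JD = 5:3 ⇒ J = (0, 3/8)
3. L is the centroid of triangle CKE ⇒ L = (4/3, 5/9)
2·[JDL] = 1/2, 2·[CKL] = 2/9
[JDL]:[CKL] = 1/2:2/9 = 9/4

[JDL]:[CKL] = 9/4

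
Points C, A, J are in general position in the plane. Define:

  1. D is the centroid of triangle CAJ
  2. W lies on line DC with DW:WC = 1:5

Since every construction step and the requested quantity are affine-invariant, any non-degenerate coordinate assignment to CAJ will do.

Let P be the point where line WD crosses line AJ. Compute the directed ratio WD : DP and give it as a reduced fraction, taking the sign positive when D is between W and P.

WD:DP = 1/3

Assign C = (0, 0), A = (1, 0), J = (0, 1) — the answer is frame-independent, so this choice is without loss of generality.
1. D is the centroid of triangle CAJ ⇒ D = (1/3, 1/3)
2. W lies on line DC with DW:WC = 1:5 ⇒ W = (5/18, 5/18)
line WD meets AJ at P = (1/2, 1/2)
D = W + t·(P−W) with t = 1/4, so WD:DP = 1/4:3/4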